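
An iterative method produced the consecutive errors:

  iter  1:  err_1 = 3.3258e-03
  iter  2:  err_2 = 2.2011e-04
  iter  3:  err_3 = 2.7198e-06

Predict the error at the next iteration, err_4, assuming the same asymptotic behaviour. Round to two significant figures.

First estimate the order: p ≈ ln(err_3/err_2) / ln(err_2/err_1) = ln(2.7198e-06/2.2011e-04)/ln(2.2011e-04/3.3258e-03) = ln(0.0123565)/ln(0.0661826) ≈ 1.6181.
Then err_4 ≈ err_3·(err_3/err_2)^p = 2.7198e-06·(0.0123565)^1.6181 = 2.7198e-06·0.000817516 ≈ 2.223e-09.

2.2e-9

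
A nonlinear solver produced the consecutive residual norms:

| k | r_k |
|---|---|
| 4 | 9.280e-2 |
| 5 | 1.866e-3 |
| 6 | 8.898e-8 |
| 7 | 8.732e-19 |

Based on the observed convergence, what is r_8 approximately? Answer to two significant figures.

First estimate the order: p ≈ ln(r_7/r_6) / ln(r_6/r_5) = ln(8.732e-19/8.898e-8)/ln(8.898e-8/1.866e-3) = ln(9.81344e-12)/ln(4.76849e-05) ≈ 2.5472.
Then r_8 ≈ r_7·(r_7/r_6)^p = 8.732e-19·(9.81344e-12)^2.5472 = 8.732e-19·9.11942e-29 ≈ 7.963e-47.

8.0e-47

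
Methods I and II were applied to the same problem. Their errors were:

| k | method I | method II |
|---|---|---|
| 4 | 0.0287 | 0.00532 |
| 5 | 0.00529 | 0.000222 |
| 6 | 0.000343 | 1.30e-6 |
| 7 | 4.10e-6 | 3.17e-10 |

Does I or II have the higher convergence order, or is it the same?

same

Method I: p ≈ ln(4.10e-6/0.000343)/ln(0.000343/0.00529) ≈ 1.62.
Method II: p ≈ ln(3.17e-10/1.30e-6)/ln(1.30e-6/0.000222) ≈ 1.62.
Both orders ≈ 1.6 — effectively the same.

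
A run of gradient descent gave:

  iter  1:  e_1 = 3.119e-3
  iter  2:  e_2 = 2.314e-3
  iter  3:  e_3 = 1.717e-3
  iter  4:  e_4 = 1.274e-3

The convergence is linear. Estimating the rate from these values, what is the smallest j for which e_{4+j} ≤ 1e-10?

Rate ρ ≈ e_4/e_3 = 1.274e-3/1.717e-3 = 0.7420.
After j more steps, e_{4+j} ≈ 1.274e-3·ρ^j; need ρ^j ≤ 1e-10/1.274e-3 = 7.84929e-08.
j ≥ ln(7.84929e-08)/ln(0.7420) = -16.3603/-0.29841 = 54.825.
So 55 more iterations are needed.

55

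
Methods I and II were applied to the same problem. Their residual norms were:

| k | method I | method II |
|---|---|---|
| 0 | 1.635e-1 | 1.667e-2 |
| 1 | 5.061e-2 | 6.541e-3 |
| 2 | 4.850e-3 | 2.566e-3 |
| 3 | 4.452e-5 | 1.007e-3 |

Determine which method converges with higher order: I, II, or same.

I

Method I: p ≈ ln(4.452e-5/4.850e-3)/ln(4.850e-3/5.061e-2) ≈ 2.00.
Method II: p ≈ ln(1.007e-3/2.566e-3)/ln(2.566e-3/6.541e-3) ≈ 1.00.
Method I has the higher order (≈2.0 vs ≈1.0).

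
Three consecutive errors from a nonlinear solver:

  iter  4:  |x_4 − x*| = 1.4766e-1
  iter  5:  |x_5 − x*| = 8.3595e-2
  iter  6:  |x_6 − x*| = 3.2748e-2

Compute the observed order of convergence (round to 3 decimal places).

1.647

p ≈ ln(|x_6 − x*|/|x_5 − x*|) / ln(|x_5 − x*|/|x_4 − x*|)
  = ln(3.2748e-2/8.3595e-2) / ln(8.3595e-2/1.4766e-1)
  = ln(0.391746) / ln(0.566132)
  = -0.937142 / -0.568928 ≈ 1.647207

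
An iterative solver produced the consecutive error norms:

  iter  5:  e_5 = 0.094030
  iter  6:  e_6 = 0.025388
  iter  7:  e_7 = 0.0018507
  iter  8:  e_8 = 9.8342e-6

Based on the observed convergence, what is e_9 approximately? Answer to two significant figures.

2.8e-10

First estimate the order: p ≈ ln(e_8/e_7) / ln(e_7/e_6) = ln(9.8342e-6/0.0018507)/ln(0.0018507/0.025388) = ln(0.00531377)/ln(0.0728966) ≈ 2.0000.
Then e_9 ≈ e_8·(e_8/e_7)^p = 9.8342e-6·(0.00531377)^2.0000 = 9.8342e-6·2.82362e-05 ≈ 2.777e-10.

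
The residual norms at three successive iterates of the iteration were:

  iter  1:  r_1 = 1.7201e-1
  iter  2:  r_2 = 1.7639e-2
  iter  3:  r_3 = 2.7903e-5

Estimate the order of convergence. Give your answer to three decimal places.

p ≈ ln(r_3/r_2) / ln(r_2/r_1)
  = ln(2.7903e-5/1.7639e-2) / ln(1.7639e-2/1.7201e-1)
  = ln(0.00158189) / ln(0.102546)
  = -6.449135 / -2.277444 ≈ 2.831743

2.832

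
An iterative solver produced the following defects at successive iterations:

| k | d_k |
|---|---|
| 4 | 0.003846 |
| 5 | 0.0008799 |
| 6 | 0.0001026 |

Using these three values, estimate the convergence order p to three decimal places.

1.457

p ≈ ln(d_6/d_5) / ln(d_5/d_4)
  = ln(0.0001026/0.0008799) / ln(0.0008799/0.003846)
  = ln(0.116604) / ln(0.228783)
  = -2.148972 / -1.474981 ≈ 1.456949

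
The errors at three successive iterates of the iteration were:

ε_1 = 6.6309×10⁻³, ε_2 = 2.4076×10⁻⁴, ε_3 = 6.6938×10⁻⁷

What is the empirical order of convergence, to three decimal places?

p ≈ ln(ε_3/ε_2) / ln(ε_2/ε_1)
  = ln(6.6938×10⁻⁷/2.4076×10⁻⁴) / ln(2.4076×10⁻⁴/6.6309×10⁻³)
  = ln(0.00278028) / ln(0.0363088)
  = -5.885204 / -3.315695 ≈ 1.774953

1.775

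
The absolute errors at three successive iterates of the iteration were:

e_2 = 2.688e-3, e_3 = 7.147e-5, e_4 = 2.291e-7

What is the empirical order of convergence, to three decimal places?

1.583

p ≈ ln(e_4/e_3) / ln(e_3/e_2)
  = ln(2.291e-7/7.147e-5) / ln(7.147e-5/2.688e-3)
  = ln(0.00320554) / ln(0.0265885)
  = -5.742875 / -3.627276 ≈ 1.583247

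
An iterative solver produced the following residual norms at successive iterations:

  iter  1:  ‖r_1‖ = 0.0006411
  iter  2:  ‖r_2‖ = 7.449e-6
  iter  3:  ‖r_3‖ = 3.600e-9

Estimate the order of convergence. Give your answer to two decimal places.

1.71

p ≈ ln(‖r_3‖/‖r_2‖) / ln(‖r_2‖/‖r_1‖)
  = ln(3.600e-9/7.449e-6) / ln(7.449e-6/0.0006411)
  = ln(0.000483286) / ln(0.0116191)
  = -7.63490 / -4.45510 ≈ 1.71374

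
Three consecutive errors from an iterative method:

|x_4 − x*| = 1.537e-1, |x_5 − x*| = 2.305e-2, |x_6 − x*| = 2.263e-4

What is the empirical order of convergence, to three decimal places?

p ≈ ln(|x_6 − x*|/|x_5 − x*|) / ln(|x_5 − x*|/|x_4 − x*|)
  = ln(2.263e-4/2.305e-2) / ln(2.305e-2/1.537e-1)
  = ln(0.00981779) / ln(0.149967)
  = -4.623559 / -1.897340 ≈ 2.436864

2.437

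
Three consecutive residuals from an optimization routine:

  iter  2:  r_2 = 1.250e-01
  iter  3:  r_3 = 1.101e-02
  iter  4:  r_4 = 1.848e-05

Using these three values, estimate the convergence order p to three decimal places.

2.630

p ≈ ln(r_4/r_3) / ln(r_3/r_2)
  = ln(1.848e-05/1.101e-02) / ln(1.101e-02/1.250e-01)
  = ln(0.00167847) / ln(0.08808)
  = -6.389873 / -2.429510 ≈ 2.630108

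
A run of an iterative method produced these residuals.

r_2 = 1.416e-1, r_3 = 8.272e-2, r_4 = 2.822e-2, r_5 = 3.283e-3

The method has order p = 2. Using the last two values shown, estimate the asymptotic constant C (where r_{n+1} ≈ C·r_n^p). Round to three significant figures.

C ≈ r_5 / r_4^2
  = 3.283e-3 / (2.822e-2)^2
  = 3.283e-3 / 0.000796368 ≈ 4.1225

4.12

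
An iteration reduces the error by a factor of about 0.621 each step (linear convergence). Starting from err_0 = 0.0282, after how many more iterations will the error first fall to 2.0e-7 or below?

25

After k steps, err_k ≈ 0.0282·0.621^k.
Need 0.621^k ≤ 2.0e-7/0.0282 = 7.0922e-06.
k ≥ ln(7.0922e-06)/ln(0.621) = -11.8565/-0.47642 = 24.887.
Smallest integer k = 25.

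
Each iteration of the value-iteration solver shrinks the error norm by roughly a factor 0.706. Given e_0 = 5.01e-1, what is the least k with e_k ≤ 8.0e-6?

After k steps, e_k ≈ 5.01e-1·0.706^k.
Need 0.706^k ≤ 8.0e-6/5.01e-1 = 1.59681e-05.
k ≥ ln(1.59681e-05)/ln(0.706) = -11.0449/-0.34814 = 31.725.
Smallest integer k = 32.

32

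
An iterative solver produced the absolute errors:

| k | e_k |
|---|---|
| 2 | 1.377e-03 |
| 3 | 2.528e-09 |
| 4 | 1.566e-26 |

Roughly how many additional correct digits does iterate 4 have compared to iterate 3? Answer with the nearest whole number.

17

Digits gained ≈ log₁₀(e_3/e_4) = log₁₀(2.528e-09/1.566e-26) = log₁₀(1.6143e+17) ≈ 17.208.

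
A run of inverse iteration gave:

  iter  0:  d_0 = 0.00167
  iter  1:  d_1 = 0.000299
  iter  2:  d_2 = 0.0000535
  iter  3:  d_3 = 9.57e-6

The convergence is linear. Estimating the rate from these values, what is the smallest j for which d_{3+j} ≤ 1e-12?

10

Rate ρ ≈ d_3/d_2 = 9.57e-6/0.0000535 = 0.1789.
After j more steps, d_{3+j} ≈ 9.57e-6·ρ^j; need ρ^j ≤ 1e-12/9.57e-6 = 1.04493e-07.
j ≥ ln(1.04493e-07)/ln(0.1789) = -16.0741/-1.72093 = 9.340.
So 10 more iterations are needed.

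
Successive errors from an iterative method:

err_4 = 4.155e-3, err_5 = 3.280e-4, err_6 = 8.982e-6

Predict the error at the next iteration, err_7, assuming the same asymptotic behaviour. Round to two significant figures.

5.5e-8

First estimate the order: p ≈ ln(err_6/err_5) / ln(err_5/err_4) = ln(8.982e-6/3.280e-4)/ln(3.280e-4/4.155e-3) = ln(0.0273841)/ln(0.078941) ≈ 1.4170.
Then err_7 ≈ err_6·(err_6/err_5)^p = 8.982e-6·(0.0273841)^1.4170 = 8.982e-6·0.00610851 ≈ 5.487e-08.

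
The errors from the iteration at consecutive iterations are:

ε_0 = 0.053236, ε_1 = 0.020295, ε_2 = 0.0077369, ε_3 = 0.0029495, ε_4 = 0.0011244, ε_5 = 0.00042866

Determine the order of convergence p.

1

Consecutive ratios: ε_5/ε_4 = 0.00042866/0.0011244 = 0.381234, ε_4/ε_3 = 0.0011244/0.0029495 = 0.381217.
p ≈ ln(0.381234)/ln(0.381217) = -0.9643/-0.9644 ≈ 1.00.
So the convergence is linear (order 1).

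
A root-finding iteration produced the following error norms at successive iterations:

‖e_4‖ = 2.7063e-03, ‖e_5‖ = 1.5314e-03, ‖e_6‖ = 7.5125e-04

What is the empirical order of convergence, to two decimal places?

1.25

p ≈ ln(‖e_6‖/‖e_5‖) / ln(‖e_5‖/‖e_4‖)
  = ln(7.5125e-04/1.5314e-03) / ln(1.5314e-03/2.7063e-03)
  = ln(0.490564) / ln(0.565865)
  = -0.71220 / -0.56940 ≈ 1.25079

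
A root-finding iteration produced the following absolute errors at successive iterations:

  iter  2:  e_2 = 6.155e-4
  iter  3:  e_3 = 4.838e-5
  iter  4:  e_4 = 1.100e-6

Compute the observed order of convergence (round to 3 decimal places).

1.488

p ≈ ln(e_4/e_3) / ln(e_3/e_2)
  = ln(1.100e-6/4.838e-5) / ln(4.838e-5/6.155e-4)
  = ln(0.0227367) / ln(0.0786028)
  = -3.783775 / -2.543348 ≈ 1.487714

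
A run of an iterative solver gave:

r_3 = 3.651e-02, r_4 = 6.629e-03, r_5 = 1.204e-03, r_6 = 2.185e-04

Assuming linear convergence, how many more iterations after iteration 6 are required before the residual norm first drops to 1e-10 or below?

Rate ρ ≈ r_6/r_5 = 2.185e-04/1.204e-03 = 0.1815.
After j more steps, r_{6+j} ≈ 2.185e-04·ρ^j; need ρ^j ≤ 1e-10/2.185e-04 = 4.57666e-07.
j ≥ ln(4.57666e-07)/ln(0.1815) = -14.5971/-1.70650 = 8.554.
So 9 more iterations are needed.

9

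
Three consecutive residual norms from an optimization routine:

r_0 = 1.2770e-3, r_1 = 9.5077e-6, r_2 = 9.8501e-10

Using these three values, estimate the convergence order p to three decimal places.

p ≈ ln(r_2/r_1) / ln(r_1/r_0)
  = ln(9.8501e-10/9.5077e-6) / ln(9.5077e-6/1.2770e-3)
  = ln(0.000103601) / ln(0.00744534)
  = -9.174964 / -4.900167 ≈ 1.872378

1.872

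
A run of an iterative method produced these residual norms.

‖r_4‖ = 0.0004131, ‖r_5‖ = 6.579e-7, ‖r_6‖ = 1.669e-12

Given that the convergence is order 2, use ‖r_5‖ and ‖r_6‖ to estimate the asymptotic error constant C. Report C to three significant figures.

3.86

C ≈ ‖r_6‖ / ‖r_5‖^2
  = 1.669e-12 / (6.579e-7)^2
  = 1.669e-12 / 4.32832e-13 ≈ 3.856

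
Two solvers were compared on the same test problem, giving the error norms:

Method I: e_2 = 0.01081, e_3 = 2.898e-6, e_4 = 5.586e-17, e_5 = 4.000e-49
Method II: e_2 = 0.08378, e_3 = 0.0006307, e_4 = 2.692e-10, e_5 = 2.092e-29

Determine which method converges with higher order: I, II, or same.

Method I: p ≈ ln(4.000e-49/5.586e-17)/ln(5.586e-17/2.898e-6) ≈ 3.00.
Method II: p ≈ ln(2.092e-29/2.692e-10)/ln(2.692e-10/0.0006307) ≈ 3.00.
Both orders ≈ 3.0 — effectively the same.

same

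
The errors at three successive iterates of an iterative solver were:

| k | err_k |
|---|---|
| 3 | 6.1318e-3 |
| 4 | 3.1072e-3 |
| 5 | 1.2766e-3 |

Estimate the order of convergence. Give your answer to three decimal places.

1.309

p ≈ ln(err_5/err_4) / ln(err_4/err_3)
  = ln(1.2766e-3/3.1072e-3) / ln(3.1072e-3/6.1318e-3)
  = ln(0.410852) / ln(0.506735)
  = -0.889522 / -0.679767 ≈ 1.308569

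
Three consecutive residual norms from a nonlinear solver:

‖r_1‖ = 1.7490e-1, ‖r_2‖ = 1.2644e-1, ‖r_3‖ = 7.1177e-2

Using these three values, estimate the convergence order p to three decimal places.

p ≈ ln(‖r_3‖/‖r_2‖) / ln(‖r_2‖/‖r_1‖)
  = ln(7.1177e-2/1.2644e-1) / ln(1.2644e-1/1.7490e-1)
  = ln(0.562931) / ln(0.722927)
  = -0.574598 / -0.324447 ≈ 1.771007

1.771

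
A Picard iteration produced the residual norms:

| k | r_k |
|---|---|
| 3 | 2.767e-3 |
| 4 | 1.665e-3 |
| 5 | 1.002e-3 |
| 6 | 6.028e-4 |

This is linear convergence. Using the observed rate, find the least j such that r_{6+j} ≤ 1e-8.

22

Rate ρ ≈ r_6/r_5 = 6.028e-4/1.002e-3 = 0.6016.
After j more steps, r_{6+j} ≈ 6.028e-4·ρ^j; need ρ^j ≤ 1e-8/6.028e-4 = 1.65893e-05.
j ≥ ln(1.65893e-05)/ln(0.6016) = -11.0068/-0.50816 = 21.660.
So 22 more iterations are needed.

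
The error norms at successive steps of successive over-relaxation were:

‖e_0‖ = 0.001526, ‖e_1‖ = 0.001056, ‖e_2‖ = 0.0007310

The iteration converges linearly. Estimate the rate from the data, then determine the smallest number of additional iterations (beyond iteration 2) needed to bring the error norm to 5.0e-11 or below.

Rate ρ ≈ ‖e_2‖/‖e_1‖ = 0.0007310/0.001056 = 0.6922.
After j more steps, ‖e_{2+j}‖ ≈ 0.0007310·ρ^j; need ρ^j ≤ 5.0e-11/0.0007310 = 6.83995e-08.
j ≥ ln(6.83995e-08)/ln(0.6922) = -16.4979/-0.36788 = 44.846.
So 45 more iterations are needed.

45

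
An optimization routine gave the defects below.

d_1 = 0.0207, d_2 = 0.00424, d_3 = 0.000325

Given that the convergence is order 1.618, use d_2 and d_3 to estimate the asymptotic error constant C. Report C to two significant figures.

2.2

C ≈ d_3 / d_2^1.618
  = 0.000325 / (0.00424)^1.618
  = 0.000325 / 0.000144903 ≈ 2.2429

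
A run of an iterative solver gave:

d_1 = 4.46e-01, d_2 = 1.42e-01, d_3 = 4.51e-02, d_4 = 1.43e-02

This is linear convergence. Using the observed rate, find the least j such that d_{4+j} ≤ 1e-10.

17

Rate ρ ≈ d_4/d_3 = 1.43e-02/4.51e-02 = 0.3171.
After j more steps, d_{4+j} ≈ 1.43e-02·ρ^j; need ρ^j ≤ 1e-10/1.43e-02 = 6.99301e-09.
j ≥ ln(6.99301e-09)/ln(0.3171) = -18.7784/-1.14854 = 16.350.
So 17 more iterations are needed.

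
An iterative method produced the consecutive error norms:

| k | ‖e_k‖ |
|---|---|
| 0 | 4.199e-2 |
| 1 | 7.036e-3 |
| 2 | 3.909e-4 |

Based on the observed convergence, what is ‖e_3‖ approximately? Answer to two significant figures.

3.6e-6

First estimate the order: p ≈ ln(‖e_2‖/‖e_1‖) / ln(‖e_1‖/‖e_0‖) = ln(3.909e-4/7.036e-3)/ln(7.036e-3/4.199e-2) = ln(0.0555571)/ln(0.167564) ≈ 1.6180.
Then ‖e_3‖ ≈ ‖e_2‖·(‖e_2‖/‖e_1‖)^p = 3.909e-4·(0.0555571)^1.6180 = 3.909e-4·0.00931083 ≈ 3.64e-06.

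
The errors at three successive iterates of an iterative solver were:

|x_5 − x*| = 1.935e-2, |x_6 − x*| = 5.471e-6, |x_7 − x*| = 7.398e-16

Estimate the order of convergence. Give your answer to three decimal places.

p ≈ ln(|x_7 − x*|/|x_6 − x*|) / ln(|x_6 − x*|/|x_5 − x*|)
  = ln(7.398e-16/5.471e-6) / ln(5.471e-6/1.935e-2)
  = ln(1.35222e-10) / ln(0.000282739)
  = -22.724103 / -8.170986 ≈ 2.781072

2.781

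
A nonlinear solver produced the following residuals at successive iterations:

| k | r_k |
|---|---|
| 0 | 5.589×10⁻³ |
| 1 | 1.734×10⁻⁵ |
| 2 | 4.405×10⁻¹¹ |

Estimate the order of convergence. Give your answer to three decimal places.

p ≈ ln(r_2/r_1) / ln(r_1/r_0)
  = ln(4.405×10⁻¹¹/1.734×10⁻⁵) / ln(1.734×10⁻⁵/5.589×10⁻³)
  = ln(2.54037e-06) / ln(0.00310252)
  = -12.883201 / -5.775541 ≈ 2.230648

2.231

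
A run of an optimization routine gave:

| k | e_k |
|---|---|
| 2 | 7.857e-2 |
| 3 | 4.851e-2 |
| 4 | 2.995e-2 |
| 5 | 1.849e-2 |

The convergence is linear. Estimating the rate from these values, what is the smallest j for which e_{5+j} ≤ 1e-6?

21

Rate ρ ≈ e_5/e_4 = 1.849e-2/2.995e-2 = 0.6174.
After j more steps, e_{5+j} ≈ 1.849e-2·ρ^j; need ρ^j ≤ 1e-6/1.849e-2 = 5.40833e-05.
j ≥ ln(5.40833e-05)/ln(0.6174) = -9.8250/-0.48224 = 20.374.
So 21 more iterations are needed.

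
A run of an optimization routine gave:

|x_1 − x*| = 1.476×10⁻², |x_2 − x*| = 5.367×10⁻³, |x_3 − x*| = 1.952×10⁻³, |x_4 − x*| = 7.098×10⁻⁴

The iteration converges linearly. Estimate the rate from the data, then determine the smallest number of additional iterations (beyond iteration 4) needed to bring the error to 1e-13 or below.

Rate ρ ≈ |x_4 − x*|/|x_3 − x*| = 7.098×10⁻⁴/1.952×10⁻³ = 0.3636.
After j more steps, |x_{4+j} − x*| ≈ 7.098×10⁻⁴·ρ^j; need ρ^j ≤ 1e-13/7.098×10⁻⁴ = 1.40885e-10.
j ≥ ln(1.40885e-10)/ln(0.3636) = -22.6831/-1.01170 = 22.421.
So 23 more iterations are needed.

23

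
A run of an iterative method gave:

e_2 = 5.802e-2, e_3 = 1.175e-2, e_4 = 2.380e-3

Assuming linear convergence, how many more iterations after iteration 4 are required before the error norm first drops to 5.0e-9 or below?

Rate ρ ≈ e_4/e_3 = 2.380e-3/1.175e-2 = 0.2026.
After j more steps, e_{4+j} ≈ 2.380e-3·ρ^j; need ρ^j ≤ 5.0e-9/2.380e-3 = 2.10084e-06.
j ≥ ln(2.10084e-06)/ln(0.2026) = -13.0732/-1.59652 = 8.189.
So 9 more iterations are needed.

9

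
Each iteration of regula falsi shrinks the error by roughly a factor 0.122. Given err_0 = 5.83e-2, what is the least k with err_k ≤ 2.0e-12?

After k steps, err_k ≈ 5.83e-2·0.122^k.
Need 0.122^k ≤ 2.0e-12/5.83e-2 = 3.43053e-11.
k ≥ ln(3.43053e-11)/ln(0.122) = -24.0957/-2.10373 = 11.454.
Smallest integer k = 12.

12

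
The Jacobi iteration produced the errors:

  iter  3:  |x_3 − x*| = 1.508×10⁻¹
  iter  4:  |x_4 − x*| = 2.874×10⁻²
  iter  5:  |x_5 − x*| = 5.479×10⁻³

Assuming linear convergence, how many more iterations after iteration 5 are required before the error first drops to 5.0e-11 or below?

12

Rate ρ ≈ |x_5 − x*|/|x_4 − x*| = 5.479×10⁻³/2.874×10⁻² = 0.1906.
After j more steps, |x_{5+j} − x*| ≈ 5.479×10⁻³·ρ^j; need ρ^j ≤ 5.0e-11/5.479×10⁻³ = 9.12575e-09.
j ≥ ln(9.12575e-09)/ln(0.1906) = -18.5122/-1.65758 = 11.168.
So 12 more iterations are needed.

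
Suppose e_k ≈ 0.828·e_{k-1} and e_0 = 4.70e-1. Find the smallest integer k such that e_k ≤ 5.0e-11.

After k steps, e_k ≈ 4.70e-1·0.828^k.
Need 0.828^k ≤ 5.0e-11/4.70e-1 = 1.06383e-10.
k ≥ ln(1.06383e-10)/ln(0.828) = -22.9640/-0.18874 = 121.670.
Smallest integer k = 122.

122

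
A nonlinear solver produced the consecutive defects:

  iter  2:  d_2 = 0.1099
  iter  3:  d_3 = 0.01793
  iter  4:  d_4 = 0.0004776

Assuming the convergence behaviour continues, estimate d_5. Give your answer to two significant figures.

First estimate the order: p ≈ ln(d_4/d_3) / ln(d_3/d_2) = ln(0.0004776/0.01793)/ln(0.01793/0.1099) = ln(0.0266369)/ln(0.163148) ≈ 1.9996.
Then d_5 ≈ d_4·(d_4/d_3)^p = 0.0004776·(0.0266369)^1.9996 = 0.0004776·0.000710554 ≈ 3.394e-07.

3.4e-7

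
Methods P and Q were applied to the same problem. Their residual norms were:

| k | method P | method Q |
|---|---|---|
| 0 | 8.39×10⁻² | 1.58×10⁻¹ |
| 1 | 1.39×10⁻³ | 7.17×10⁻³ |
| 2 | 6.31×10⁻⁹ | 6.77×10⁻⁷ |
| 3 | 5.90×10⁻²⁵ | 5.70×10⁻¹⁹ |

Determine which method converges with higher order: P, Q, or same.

Method P: p ≈ ln(5.90×10⁻²⁵/6.31×10⁻⁹)/ln(6.31×10⁻⁹/1.39×10⁻³) ≈ 3.00.
Method Q: p ≈ ln(5.70×10⁻¹⁹/6.77×10⁻⁷)/ln(6.77×10⁻⁷/7.17×10⁻³) ≈ 3.00.
Both orders ≈ 3.0 — effectively the same.

same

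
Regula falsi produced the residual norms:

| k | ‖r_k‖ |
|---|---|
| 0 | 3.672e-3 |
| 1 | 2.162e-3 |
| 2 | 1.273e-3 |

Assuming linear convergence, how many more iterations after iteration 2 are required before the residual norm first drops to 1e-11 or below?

36

Rate ρ ≈ ‖r_2‖/‖r_1‖ = 1.273e-3/2.162e-3 = 0.5888.
After j more steps, ‖r_{2+j}‖ ≈ 1.273e-3·ρ^j; need ρ^j ≤ 1e-11/1.273e-3 = 7.85546e-09.
j ≥ ln(7.85546e-09)/ln(0.5888) = -18.6621/-0.52967 = 35.233.
So 36 more iterations are needed.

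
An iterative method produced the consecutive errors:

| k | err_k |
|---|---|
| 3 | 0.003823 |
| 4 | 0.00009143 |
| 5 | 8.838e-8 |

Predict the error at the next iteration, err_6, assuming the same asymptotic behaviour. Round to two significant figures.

First estimate the order: p ≈ ln(err_5/err_4) / ln(err_4/err_3) = ln(8.838e-8/0.00009143)/ln(0.00009143/0.003823) = ln(0.000966641)/ln(0.0239158) ≈ 1.8594.
Then err_6 ≈ err_5·(err_5/err_4)^p = 8.838e-8·(0.000966641)^1.8594 = 8.838e-8·2.47972e-06 ≈ 2.192e-13.

2.2e-13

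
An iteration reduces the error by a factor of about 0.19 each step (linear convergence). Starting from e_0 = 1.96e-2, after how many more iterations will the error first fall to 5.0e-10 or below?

After k steps, e_k ≈ 1.96e-2·0.19^k.
Need 0.19^k ≤ 5.0e-10/1.96e-2 = 2.55102e-08.
k ≥ ln(2.55102e-08)/ln(0.19) = -17.4842/-1.66073 = 10.528.
Smallest integer k = 11.

11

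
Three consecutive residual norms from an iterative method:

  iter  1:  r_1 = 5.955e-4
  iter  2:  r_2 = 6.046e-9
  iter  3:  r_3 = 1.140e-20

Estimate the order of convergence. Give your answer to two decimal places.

p ≈ ln(r_3/r_2) / ln(r_2/r_1)
  = ln(1.140e-20/6.046e-9) / ln(6.046e-9/5.955e-4)
  = ln(1.88554e-12) / ln(1.01528e-05)
  = -26.99681 / -11.49776 ≈ 2.34801

2.35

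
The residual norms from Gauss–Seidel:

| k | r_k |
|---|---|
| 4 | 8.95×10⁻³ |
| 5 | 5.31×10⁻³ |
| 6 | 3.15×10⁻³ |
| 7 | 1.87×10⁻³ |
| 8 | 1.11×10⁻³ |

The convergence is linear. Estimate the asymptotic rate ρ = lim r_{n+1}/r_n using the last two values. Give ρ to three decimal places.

ρ ≈ r_8/r_7 = 1.11×10⁻³/1.87×10⁻³ = 0.59358

0.594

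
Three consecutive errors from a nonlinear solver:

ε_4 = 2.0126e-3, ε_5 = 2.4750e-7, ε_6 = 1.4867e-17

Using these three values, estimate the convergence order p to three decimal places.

p ≈ ln(ε_6/ε_5) / ln(ε_5/ε_4)
  = ln(1.4867e-17/2.4750e-7) / ln(2.4750e-7/2.0126e-3)
  = ln(6.00687e-11) / ln(0.000122975)
  = -23.535532 / -9.003529 ≈ 2.614034

2.614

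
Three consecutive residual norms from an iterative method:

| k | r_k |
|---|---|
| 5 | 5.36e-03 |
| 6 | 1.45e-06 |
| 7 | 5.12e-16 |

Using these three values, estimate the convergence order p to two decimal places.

2.65

p ≈ ln(r_7/r_6) / ln(r_6/r_5)
  = ln(5.12e-16/1.45e-06) / ln(1.45e-06/5.36e-03)
  = ln(3.53103e-10) / ln(0.000270522)
  = -21.76426 / -8.21516 ≈ 2.64928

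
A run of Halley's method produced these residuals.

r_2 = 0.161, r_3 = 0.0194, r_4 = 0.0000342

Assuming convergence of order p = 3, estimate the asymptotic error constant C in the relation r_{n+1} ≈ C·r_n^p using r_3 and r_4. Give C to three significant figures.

4.68

C ≈ r_4 / r_3^3
  = 0.0000342 / (0.0194)^3
  = 0.0000342 / 7.30138e-06 ≈ 4.684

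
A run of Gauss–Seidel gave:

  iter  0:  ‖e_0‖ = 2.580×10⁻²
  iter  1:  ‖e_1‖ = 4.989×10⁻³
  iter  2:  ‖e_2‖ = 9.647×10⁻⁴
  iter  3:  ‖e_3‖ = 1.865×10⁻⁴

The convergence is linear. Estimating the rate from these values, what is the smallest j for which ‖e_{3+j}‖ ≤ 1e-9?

8

Rate ρ ≈ ‖e_3‖/‖e_2‖ = 1.865×10⁻⁴/9.647×10⁻⁴ = 0.1933.
After j more steps, ‖e_{3+j}‖ ≈ 1.865×10⁻⁴·ρ^j; need ρ^j ≤ 1e-9/1.865×10⁻⁴ = 5.36193e-06.
j ≥ ln(5.36193e-06)/ln(0.1933) = -12.1362/-1.64351 = 7.384.
So 8 more iterations are needed.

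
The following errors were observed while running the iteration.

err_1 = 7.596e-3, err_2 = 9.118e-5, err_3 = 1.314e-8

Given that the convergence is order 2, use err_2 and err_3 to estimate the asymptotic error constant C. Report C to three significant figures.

1.58

C ≈ err_3 / err_2^2
  = 1.314e-8 / (9.118e-5)^2
  = 1.314e-8 / 8.31379e-09 ≈ 1.5805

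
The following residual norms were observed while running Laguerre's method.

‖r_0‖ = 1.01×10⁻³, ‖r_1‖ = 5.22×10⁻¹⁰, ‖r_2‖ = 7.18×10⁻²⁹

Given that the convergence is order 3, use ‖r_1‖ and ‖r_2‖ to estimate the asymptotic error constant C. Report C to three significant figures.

0.505

C ≈ ‖r_2‖ / ‖r_1‖^3
  = 7.18×10⁻²⁹ / (5.22×10⁻¹⁰)^3
  = 7.18×10⁻²⁹ / 1.42237e-28 ≈ 0.50479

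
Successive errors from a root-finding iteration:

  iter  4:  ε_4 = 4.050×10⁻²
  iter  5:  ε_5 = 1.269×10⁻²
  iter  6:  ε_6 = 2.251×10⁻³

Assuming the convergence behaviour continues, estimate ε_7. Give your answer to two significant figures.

First estimate the order: p ≈ ln(ε_6/ε_5) / ln(ε_5/ε_4) = ln(2.251×10⁻³/1.269×10⁻²)/ln(1.269×10⁻²/4.050×10⁻²) = ln(0.177384)/ln(0.313333) ≈ 1.4903.
Then ε_7 ≈ ε_6·(ε_6/ε_5)^p = 2.251×10⁻³·(0.177384)^1.4903 = 2.251×10⁻³·0.0759726 ≈ 0.000171.

1.7e-4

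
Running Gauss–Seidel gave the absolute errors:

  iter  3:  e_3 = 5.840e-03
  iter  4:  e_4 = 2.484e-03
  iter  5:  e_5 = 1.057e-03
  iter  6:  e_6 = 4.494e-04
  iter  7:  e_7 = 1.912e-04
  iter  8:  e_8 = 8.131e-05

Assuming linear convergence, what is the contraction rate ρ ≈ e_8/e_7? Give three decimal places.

0.425

ρ ≈ e_8/e_7 = 8.131e-05/1.912e-04 = 0.42526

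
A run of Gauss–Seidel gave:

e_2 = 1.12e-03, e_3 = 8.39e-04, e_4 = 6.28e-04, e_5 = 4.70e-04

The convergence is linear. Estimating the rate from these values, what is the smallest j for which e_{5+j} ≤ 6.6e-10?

47

Rate ρ ≈ e_5/e_4 = 4.70e-04/6.28e-04 = 0.7484.
After j more steps, e_{5+j} ≈ 4.70e-04·ρ^j; need ρ^j ≤ 6.6e-10/4.70e-04 = 1.40426e-06.
j ≥ ln(1.40426e-06)/ln(0.7484) = -13.4760/-0.28982 = 46.498.
So 47 more iterations are needed.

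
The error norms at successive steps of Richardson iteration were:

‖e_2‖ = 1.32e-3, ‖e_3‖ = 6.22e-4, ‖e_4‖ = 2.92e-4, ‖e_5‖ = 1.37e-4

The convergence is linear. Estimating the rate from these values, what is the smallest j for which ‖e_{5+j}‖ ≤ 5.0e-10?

Rate ρ ≈ ‖e_5‖/‖e_4‖ = 1.37e-4/2.92e-4 = 0.4692.
After j more steps, ‖e_{5+j}‖ ≈ 1.37e-4·ρ^j; need ρ^j ≤ 5.0e-10/1.37e-4 = 3.64964e-06.
j ≥ ln(3.64964e-06)/ln(0.4692) = -12.5209/-0.75673 = 16.546.
So 17 more iterations are needed.

17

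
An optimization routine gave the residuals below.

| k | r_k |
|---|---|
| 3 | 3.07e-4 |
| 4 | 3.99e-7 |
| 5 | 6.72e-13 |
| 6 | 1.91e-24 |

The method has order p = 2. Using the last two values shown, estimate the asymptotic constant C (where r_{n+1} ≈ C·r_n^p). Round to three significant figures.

4.23

C ≈ r_6 / r_5^2
  = 1.91e-24 / (6.72e-13)^2
  = 1.91e-24 / 4.51584e-25 ≈ 4.2296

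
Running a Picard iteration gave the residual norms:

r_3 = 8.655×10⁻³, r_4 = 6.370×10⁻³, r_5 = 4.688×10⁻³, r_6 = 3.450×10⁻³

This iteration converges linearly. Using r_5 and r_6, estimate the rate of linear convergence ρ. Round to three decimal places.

0.736

ρ ≈ r_6/r_5 = 3.450×10⁻³/4.688×10⁻³ = 0.73592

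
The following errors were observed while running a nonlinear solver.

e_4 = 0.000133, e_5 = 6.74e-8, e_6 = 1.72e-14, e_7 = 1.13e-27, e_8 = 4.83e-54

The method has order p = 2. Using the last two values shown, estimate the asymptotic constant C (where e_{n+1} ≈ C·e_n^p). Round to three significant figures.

3.78

C ≈ e_8 / e_7^2
  = 4.83e-54 / (1.13e-27)^2
  = 4.83e-54 / 1.2769e-54 ≈ 3.7826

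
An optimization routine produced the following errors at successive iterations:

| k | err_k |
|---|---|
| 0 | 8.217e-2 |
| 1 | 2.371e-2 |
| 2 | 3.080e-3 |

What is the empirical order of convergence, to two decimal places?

p ≈ ln(err_2/err_1) / ln(err_1/err_0)
  = ln(3.080e-3/2.371e-2) / ln(2.371e-2/8.217e-2)
  = ln(0.129903) / ln(0.288548)
  = -2.04097 / -1.24289 ≈ 1.64212

1.64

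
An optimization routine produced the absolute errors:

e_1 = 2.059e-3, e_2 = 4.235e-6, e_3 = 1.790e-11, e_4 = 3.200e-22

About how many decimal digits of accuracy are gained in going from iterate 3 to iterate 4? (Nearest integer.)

11

Digits gained ≈ log₁₀(e_3/e_4) = log₁₀(1.790e-11/3.200e-22) = log₁₀(5.59375e+10) ≈ 10.748.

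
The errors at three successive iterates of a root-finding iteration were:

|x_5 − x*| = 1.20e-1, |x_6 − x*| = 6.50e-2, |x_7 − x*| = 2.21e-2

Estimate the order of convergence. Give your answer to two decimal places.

p ≈ ln(|x_7 − x*|/|x_6 − x*|) / ln(|x_6 − x*|/|x_5 − x*|)
  = ln(2.21e-2/6.50e-2) / ln(6.50e-2/1.20e-1)
  = ln(0.34) / ln(0.541667)
  = -1.07881 / -0.61310 ≈ 1.75960

1.76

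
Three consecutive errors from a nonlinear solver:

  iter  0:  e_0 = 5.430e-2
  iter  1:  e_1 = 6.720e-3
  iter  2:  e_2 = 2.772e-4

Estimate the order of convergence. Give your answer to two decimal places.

1.53

p ≈ ln(e_2/e_1) / ln(e_1/e_0)
  = ln(2.772e-4/6.720e-3) / ln(6.720e-3/5.430e-2)
  = ln(0.04125) / ln(0.123757)
  = -3.18810 / -2.08944 ≈ 1.52582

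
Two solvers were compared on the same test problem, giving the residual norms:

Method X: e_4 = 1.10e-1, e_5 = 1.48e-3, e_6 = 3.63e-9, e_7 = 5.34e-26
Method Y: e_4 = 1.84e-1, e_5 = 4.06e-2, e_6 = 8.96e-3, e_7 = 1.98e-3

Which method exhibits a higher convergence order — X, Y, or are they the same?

X

Method X: p ≈ ln(5.34e-26/3.63e-9)/ln(3.63e-9/1.48e-3) ≈ 3.00.
Method Y: p ≈ ln(1.98e-3/8.96e-3)/ln(8.96e-3/4.06e-2) ≈ 1.00.
Method X has the higher order (≈3.0 vs ≈1.0).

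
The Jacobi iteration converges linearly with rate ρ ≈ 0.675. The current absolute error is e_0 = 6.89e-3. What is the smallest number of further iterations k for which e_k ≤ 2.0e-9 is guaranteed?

39

After k steps, e_k ≈ 6.89e-3·0.675^k.
Need 0.675^k ≤ 2.0e-9/6.89e-3 = 2.90276e-07.
k ≥ ln(2.90276e-07)/ln(0.675) = -15.0524/-0.39304 = 38.297.
Smallest integer k = 39.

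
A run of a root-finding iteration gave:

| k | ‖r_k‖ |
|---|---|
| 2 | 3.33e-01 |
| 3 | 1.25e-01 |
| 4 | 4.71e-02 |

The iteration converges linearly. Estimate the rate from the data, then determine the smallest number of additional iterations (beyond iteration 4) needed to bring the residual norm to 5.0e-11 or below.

Rate ρ ≈ ‖r_4‖/‖r_3‖ = 4.71e-02/1.25e-01 = 0.3768.
After j more steps, ‖r_{4+j}‖ ≈ 4.71e-02·ρ^j; need ρ^j ≤ 5.0e-11/4.71e-02 = 1.06157e-09.
j ≥ ln(1.06157e-09)/ln(0.3768) = -20.6635/-0.97604 = 21.171.
So 22 more iterations are needed.

22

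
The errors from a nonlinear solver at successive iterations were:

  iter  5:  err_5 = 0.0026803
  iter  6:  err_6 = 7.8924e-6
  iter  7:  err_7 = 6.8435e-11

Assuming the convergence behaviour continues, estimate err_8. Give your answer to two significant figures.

5.1e-21

First estimate the order: p ≈ ln(err_7/err_6) / ln(err_6/err_5) = ln(6.8435e-11/7.8924e-6)/ln(7.8924e-6/0.0026803) = ln(8.671e-06)/ln(0.0029446) ≈ 2.0000.
Then err_8 ≈ err_7·(err_7/err_6)^p = 6.8435e-11·(8.671e-06)^2.0000 = 6.8435e-11·7.51862e-11 ≈ 5.145e-21.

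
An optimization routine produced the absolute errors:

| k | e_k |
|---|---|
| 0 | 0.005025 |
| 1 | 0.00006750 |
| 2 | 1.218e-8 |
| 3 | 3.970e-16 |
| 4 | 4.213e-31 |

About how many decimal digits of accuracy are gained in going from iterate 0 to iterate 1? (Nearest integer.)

2

Digits gained ≈ log₁₀(e_0/e_1) = log₁₀(0.005025/0.00006750) = log₁₀(74.4444) ≈ 1.872.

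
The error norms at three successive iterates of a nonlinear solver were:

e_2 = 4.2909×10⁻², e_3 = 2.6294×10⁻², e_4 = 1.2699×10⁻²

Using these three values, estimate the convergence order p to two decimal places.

1.49

p ≈ ln(e_4/e_3) / ln(e_3/e_2)
  = ln(1.2699×10⁻²/2.6294×10⁻²) / ln(2.6294×10⁻²/4.2909×10⁻²)
  = ln(0.482962) / ln(0.612785)
  = -0.72782 / -0.48974 ≈ 1.48614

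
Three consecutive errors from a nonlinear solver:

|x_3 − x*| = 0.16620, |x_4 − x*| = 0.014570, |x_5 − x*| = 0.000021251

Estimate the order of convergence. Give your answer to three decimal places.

p ≈ ln(|x_5 − x*|/|x_4 − x*|) / ln(|x_4 − x*|/|x_3 − x*|)
  = ln(0.000021251/0.014570) / ln(0.014570/0.16620)
  = ln(0.00145854) / ln(0.0876655)
  = -6.530319 / -2.434227 ≈ 2.682707

2.683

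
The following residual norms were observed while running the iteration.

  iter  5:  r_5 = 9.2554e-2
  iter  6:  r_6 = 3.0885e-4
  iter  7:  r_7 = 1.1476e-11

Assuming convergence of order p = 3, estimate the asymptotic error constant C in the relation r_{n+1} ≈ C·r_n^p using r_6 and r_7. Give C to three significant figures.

C ≈ r_7 / r_6^3
  = 1.1476e-11 / (3.0885e-4)^3
  = 1.1476e-11 / 2.94607e-11 ≈ 0.38954

0.390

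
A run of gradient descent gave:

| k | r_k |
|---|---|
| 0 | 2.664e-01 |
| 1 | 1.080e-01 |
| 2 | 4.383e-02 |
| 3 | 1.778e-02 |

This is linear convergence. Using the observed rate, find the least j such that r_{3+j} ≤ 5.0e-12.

Rate ρ ≈ r_3/r_2 = 1.778e-02/4.383e-02 = 0.4057.
After j more steps, r_{3+j} ≈ 1.778e-02·ρ^j; need ρ^j ≤ 5.0e-12/1.778e-02 = 2.81215e-10.
j ≥ ln(2.81215e-10)/ln(0.4057) = -21.9919/-0.90214 = 24.377.
So 25 more iterations are needed.

25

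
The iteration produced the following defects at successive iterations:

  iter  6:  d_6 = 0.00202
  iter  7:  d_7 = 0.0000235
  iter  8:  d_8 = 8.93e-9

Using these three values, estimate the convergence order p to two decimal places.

1.77

p ≈ ln(d_8/d_7) / ln(d_7/d_6)
  = ln(8.93e-9/0.0000235) / ln(0.0000235/0.00202)
  = ln(0.00038) / ln(0.0116337)
  = -7.87534 / -4.45385 ≈ 1.76821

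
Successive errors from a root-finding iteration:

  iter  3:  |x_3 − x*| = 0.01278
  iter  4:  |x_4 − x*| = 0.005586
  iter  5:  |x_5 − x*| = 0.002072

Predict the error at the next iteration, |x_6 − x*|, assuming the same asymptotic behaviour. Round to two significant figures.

First estimate the order: p ≈ ln(|x_5 − x*|/|x_4 − x*|) / ln(|x_4 − x*|/|x_3 − x*|) = ln(0.002072/0.005586)/ln(0.005586/0.01278) = ln(0.370927)/ln(0.437089) ≈ 1.1983.
Then |x_6 − x*| ≈ |x_5 − x*|·(|x_5 − x*|/|x_4 − x*|)^p = 0.002072·(0.370927)^1.1983 = 0.002072·0.304704 ≈ 0.0006313.

6.3e-4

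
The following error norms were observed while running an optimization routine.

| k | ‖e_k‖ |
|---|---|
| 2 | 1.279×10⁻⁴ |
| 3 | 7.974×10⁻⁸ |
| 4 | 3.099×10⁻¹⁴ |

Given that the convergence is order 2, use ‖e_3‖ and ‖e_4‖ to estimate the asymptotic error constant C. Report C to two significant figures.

C ≈ ‖e_4‖ / ‖e_3‖^2
  = 3.099×10⁻¹⁴ / (7.974×10⁻⁸)^2
  = 3.099×10⁻¹⁴ / 6.35847e-15 ≈ 4.8738

4.9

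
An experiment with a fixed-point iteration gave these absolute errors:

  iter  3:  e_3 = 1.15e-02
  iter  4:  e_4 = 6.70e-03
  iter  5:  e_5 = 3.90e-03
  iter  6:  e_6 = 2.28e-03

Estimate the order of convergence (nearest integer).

Consecutive ratios: e_6/e_5 = 2.28e-03/3.90e-03 = 0.584615, e_5/e_4 = 3.90e-03/6.70e-03 = 0.58209.
p ≈ ln(0.584615)/ln(0.58209) = -0.5368/-0.5411 ≈ 0.99.
So the convergence is linear (order 1).

1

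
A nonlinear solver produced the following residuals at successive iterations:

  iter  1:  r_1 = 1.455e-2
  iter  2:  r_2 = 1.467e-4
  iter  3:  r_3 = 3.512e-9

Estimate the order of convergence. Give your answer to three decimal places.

2.315

p ≈ ln(r_3/r_2) / ln(r_2/r_1)
  = ln(3.512e-9/1.467e-4) / ln(1.467e-4/1.455e-2)
  = ln(2.394e-05) / ln(0.0100825)
  = -10.639960 / -4.596954 ≈ 2.314567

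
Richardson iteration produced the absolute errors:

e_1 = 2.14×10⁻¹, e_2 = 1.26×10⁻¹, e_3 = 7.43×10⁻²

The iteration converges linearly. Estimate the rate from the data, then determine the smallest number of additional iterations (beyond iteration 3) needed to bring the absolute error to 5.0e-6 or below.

19

Rate ρ ≈ e_3/e_2 = 7.43×10⁻²/1.26×10⁻¹ = 0.5897.
After j more steps, e_{3+j} ≈ 7.43×10⁻²·ρ^j; need ρ^j ≤ 5.0e-6/7.43×10⁻² = 6.72948e-05.
j ≥ ln(6.72948e-05)/ln(0.5897) = -9.6064/-0.52814 = 18.189.
So 19 more iterations are needed.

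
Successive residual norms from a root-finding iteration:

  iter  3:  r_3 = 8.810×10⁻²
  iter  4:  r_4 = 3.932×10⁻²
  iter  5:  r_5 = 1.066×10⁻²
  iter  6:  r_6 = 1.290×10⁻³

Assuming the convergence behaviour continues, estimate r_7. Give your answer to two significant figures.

4.2e-5

First estimate the order: p ≈ ln(r_6/r_5) / ln(r_5/r_4) = ln(1.290×10⁻³/1.066×10⁻²)/ln(1.066×10⁻²/3.932×10⁻²) = ln(0.121013)/ln(0.271109) ≈ 1.6180.
Then r_7 ≈ r_6·(r_6/r_5)^p = 1.290×10⁻³·(0.121013)^1.6180 = 1.290×10⁻³·0.0328112 ≈ 4.233e-05.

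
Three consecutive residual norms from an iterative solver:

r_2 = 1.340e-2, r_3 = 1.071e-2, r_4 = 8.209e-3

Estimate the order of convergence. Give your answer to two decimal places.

1.19

p ≈ ln(r_4/r_3) / ln(r_3/r_2)
  = ln(8.209e-3/1.071e-2) / ln(1.071e-2/1.340e-2)
  = ln(0.76648) / ln(0.799254)
  = -0.26595 / -0.22408 ≈ 1.18685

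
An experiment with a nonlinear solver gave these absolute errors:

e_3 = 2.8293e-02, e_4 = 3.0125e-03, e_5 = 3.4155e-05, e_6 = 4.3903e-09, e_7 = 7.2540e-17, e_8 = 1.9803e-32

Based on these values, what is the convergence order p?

2

Consecutive ratios: e_8/e_7 = 1.9803e-32/7.2540e-17 = 2.72994e-16, e_7/e_6 = 7.2540e-17/4.3903e-09 = 1.65228e-08.
p ≈ ln(2.72994e-16)/ln(1.65228e-08) = -35.8371/-17.9185 ≈ 2.00.
So the convergence is quadratic (order 2).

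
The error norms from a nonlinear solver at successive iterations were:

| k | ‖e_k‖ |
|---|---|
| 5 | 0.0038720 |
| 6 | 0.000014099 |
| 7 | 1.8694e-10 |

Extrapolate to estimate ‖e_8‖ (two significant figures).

3.3e-20

First estimate the order: p ≈ ln(‖e_7‖/‖e_6‖) / ln(‖e_6‖/‖e_5‖) = ln(1.8694e-10/0.000014099)/ln(0.000014099/0.0038720) = ln(1.32591e-05)/ln(0.00364127) ≈ 2.0000.
Then ‖e_8‖ ≈ ‖e_7‖·(‖e_7‖/‖e_6‖)^p = 1.8694e-10·(1.32591e-05)^2.0000 = 1.8694e-10·1.75804e-10 ≈ 3.286e-20.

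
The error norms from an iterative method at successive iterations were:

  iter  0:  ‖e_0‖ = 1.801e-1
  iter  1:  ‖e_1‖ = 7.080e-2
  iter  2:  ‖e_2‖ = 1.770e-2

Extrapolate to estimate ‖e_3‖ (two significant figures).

2.3e-3

First estimate the order: p ≈ ln(‖e_2‖/‖e_1‖) / ln(‖e_1‖/‖e_0‖) = ln(1.770e-2/7.080e-2)/ln(7.080e-2/1.801e-1) = ln(0.25)/ln(0.393115) ≈ 1.4848.
Then ‖e_3‖ ≈ ‖e_2‖·(‖e_2‖/‖e_1‖)^p = 1.770e-2·(0.25)^1.4848 = 1.770e-2·0.127662 ≈ 0.00226.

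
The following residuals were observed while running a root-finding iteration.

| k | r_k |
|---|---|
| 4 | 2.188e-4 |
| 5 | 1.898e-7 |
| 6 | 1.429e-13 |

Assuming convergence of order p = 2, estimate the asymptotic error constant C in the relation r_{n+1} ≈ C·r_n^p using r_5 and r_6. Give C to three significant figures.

3.97

C ≈ r_6 / r_5^2
  = 1.429e-13 / (1.898e-7)^2
  = 1.429e-13 / 3.6024e-14 ≈ 3.9668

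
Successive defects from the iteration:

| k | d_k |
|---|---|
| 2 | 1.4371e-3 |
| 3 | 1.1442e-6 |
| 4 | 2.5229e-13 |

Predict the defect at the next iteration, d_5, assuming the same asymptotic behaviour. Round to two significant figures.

1.3e-27

First estimate the order: p ≈ ln(d_4/d_3) / ln(d_3/d_2) = ln(2.5229e-13/1.1442e-6)/ln(1.1442e-6/1.4371e-3) = ln(2.20495e-07)/ln(0.000796187) ≈ 2.1480.
Then d_5 ≈ d_4·(d_4/d_3)^p = 2.5229e-13·(2.20495e-07)^2.1480 = 2.5229e-13·5.03061e-15 ≈ 1.269e-27.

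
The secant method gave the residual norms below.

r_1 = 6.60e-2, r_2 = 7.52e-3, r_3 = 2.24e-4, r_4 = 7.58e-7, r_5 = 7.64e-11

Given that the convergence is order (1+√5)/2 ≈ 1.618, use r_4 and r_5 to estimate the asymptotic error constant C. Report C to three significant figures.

0.611

C ≈ r_5 / r_4^1.618
  = 7.64e-11 / (7.58e-7)^1.618
  = 7.64e-11 / 1.25114e-10 ≈ 0.61064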